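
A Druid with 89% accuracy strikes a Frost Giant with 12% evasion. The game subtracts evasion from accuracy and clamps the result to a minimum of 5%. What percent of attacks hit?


accuracy - evasion = 89 - 12 = 77
Apply floor: max(77, 5) = 77
Hit chance = 77%

77%


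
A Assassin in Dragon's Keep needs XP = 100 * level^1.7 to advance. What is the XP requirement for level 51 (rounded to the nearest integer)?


XP = 100 * level^1.7
Substitute level = 51:
XP = 100 * 51^1.7
= 100 * 799.5936
= 79959

79959 XP


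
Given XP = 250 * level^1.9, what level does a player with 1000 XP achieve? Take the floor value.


XP = 250 * level^1.9, so level = (XP / 250)^(1/1.9)
= (1000 / 250)^(1/1.9)
= 4.0^0.5263
= 2.0743
Floor: level = 2

level 2


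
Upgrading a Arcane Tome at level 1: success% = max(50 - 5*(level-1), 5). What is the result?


raw_rate = 50 - 5 * (1 - 1)
= 50 - 5 * 0
= 50 - 0
= 50
Apply floor: max(50, 5) = 50%

50%


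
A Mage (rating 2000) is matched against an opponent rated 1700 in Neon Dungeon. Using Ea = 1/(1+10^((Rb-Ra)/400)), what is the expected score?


Elo expected score: Ea = 1/(1 + 10^((Rb-Ra)/400))
Rb - Ra = 1700 - 2000 = -300
(Rb-Ra)/400 = -300/400 = -0.75
10^-0.75 = 0.177828
Ea = 1/(1 + 0.177828) = 1/1.177828 = 0.8490

0.8490


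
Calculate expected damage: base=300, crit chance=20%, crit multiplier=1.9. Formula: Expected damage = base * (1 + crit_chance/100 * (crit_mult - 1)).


E[dmg] = base * (1 + crit_chance * (crit_mult - 1))
cc as decimal = 20/100 = 0.2
cm - 1 = 1.9 - 1 = 0.9
Bonus factor = 0.2 * 0.9 = 0.18
Total multiplier = 1 + 0.18 = 1.18
Expected damage = 300 * 1.18 = 354.00

354.00 damage


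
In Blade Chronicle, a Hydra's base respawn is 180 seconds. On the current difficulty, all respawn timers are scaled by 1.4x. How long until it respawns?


Respawn time = base * multiplier
= 180 * 1.4
= 252.0 seconds

252.0 seconds


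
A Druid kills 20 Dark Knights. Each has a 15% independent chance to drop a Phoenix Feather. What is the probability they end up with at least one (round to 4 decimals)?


P(at least one) = 1 - P(none) = 1 - (1-p)^n
p = 15/100 = 0.15
1 - p = 0.85
(1 - p)^20 = 0.85^20 = 0.038760
P(at least one) = 1 - 0.038760 = 0.9612

0.9612


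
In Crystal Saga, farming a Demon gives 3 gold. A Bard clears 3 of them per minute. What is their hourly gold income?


Gold per minute = 3 * 3 = 9
Gold per hour = 9 * 60 = 540

540 gold/hour


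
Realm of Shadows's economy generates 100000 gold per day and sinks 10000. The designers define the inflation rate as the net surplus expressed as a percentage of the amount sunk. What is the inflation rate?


Net gold = 100000 - 10000 = 90000
Inflation rate = net / sunk * 100 = 90000 / 10000 * 100
= 9.0 * 100
= 900.00%

900.00%


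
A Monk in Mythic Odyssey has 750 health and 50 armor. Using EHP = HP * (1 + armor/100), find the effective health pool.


EHP = 750 * (1 + 50/100)
= 750 * (1 + 0.5)
= 750 * 1.5
= 1125.0

1125.0 EHP


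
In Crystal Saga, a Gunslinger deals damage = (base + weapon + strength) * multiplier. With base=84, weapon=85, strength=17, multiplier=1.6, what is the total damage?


Sum base + weapon + str = 84 + 85 + 17 = 186
Multiply by 1.6:
186 * 1.6 = 297.6

297.6 damage


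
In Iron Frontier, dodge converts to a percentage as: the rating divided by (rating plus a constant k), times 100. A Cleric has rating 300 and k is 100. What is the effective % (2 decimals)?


effective% = rating / (rating + k) * 100
= 300 / (300 + 100) * 100
= 300 / 400 * 100
= 0.75 * 100
= 75.00%

75.00%


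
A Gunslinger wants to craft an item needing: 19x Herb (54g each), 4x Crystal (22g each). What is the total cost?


Cost breakdown:
  Herb: 19 * 54 = 1026
  Crystal: 4 * 22 = 88
Total = 1026 + 88 = 1114

1114 gold


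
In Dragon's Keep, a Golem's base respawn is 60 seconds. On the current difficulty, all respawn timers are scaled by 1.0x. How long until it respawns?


Respawn time = base * multiplier
= 60 * 1.0
= 60.0 seconds

60.0 seconds


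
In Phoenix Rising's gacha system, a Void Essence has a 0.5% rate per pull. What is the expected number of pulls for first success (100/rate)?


Expected pulls for a geometric distribution = 1/p = 100 / rate%
= 100 / 0.5
= 200.0

200.0 pulls


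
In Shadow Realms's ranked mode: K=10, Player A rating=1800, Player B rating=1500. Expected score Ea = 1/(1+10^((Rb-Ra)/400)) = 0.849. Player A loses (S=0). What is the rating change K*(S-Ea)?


Elo update: delta = K * (S - Ea), where S = 0 (loses)
S - Ea = 0 - 0.849 = -0.849
Rating change = 10 * -0.849
= -8.49

-8.49 rating points


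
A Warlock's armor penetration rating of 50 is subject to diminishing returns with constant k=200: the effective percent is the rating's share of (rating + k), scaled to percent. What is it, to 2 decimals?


effective% = rating / (rating + k) * 100
= 50 / (50 + 200) * 100
= 50 / 250 * 100
= 0.2 * 100
= 20.00%

20.00%


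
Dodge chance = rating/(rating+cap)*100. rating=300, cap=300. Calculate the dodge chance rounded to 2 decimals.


dodge% = 300 / (300 + 300) * 100
= 300 / 600 * 100
= 0.5 * 100
= 50.00%

50.00%


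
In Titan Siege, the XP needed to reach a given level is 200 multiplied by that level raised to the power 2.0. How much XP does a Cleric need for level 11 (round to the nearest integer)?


XP = 200 * level^2.0
Substitute level = 11:
XP = 200 * 11^2.0
= 200 * 121.0
= 24200

24200 XP


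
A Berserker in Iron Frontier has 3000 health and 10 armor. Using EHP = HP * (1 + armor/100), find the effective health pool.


EHP = 3000 * (1 + 10/100)
= 3000 * (1 + 0.1)
= 3000 * 1.1
= 3300.0

3300.0 EHP


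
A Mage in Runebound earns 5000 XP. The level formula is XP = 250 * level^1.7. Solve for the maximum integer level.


XP = 250 * level^1.7, so level = (XP / 250)^(1/1.7)
= (5000 / 250)^(1/1.7)
= 20.0^0.5882
= 5.8252
Floor: level = 5

level 5


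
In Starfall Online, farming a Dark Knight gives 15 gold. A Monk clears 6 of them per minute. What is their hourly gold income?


Gold per minute = 15 * 6 = 90
Gold per hour = 90 * 60 = 5400

5400 gold/hour


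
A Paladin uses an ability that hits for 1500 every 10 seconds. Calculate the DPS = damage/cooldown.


DPS = damage / cooldown
= 1500 / 10
= 150.00

150.00 DPS


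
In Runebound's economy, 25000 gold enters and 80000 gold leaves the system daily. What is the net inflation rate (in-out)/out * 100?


Net gold = 25000 - 80000 = -55000
Inflation rate = net / sunk * 100 = -55000 / 80000 * 100
= -0.6875 * 100
= -68.75%

-68.75%


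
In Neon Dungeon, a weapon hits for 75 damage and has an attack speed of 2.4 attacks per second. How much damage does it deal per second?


DPS = damage * attack_speed
= 75 * 2.4
= 180.0

180.0 DPS


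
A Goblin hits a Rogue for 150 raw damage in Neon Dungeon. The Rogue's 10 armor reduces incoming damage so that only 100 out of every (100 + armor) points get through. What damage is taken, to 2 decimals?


actual = 150 * 100 / (100 + 10)
= 150 * 100 / 110
= 15000 / 110
= 136.36

136.36 damage


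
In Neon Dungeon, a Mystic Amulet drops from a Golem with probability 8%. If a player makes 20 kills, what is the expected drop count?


Expected drops = kills * (drop_rate / 100)
= 20 * (8 / 100)
= 20 * 0.08
= 1.6

1.6 drops


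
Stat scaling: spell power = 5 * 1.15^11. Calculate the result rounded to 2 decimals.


value = base * growth^level
= 5 * 1.15^11
= 5 * 4.652391
= 23.26

23.26 spell power


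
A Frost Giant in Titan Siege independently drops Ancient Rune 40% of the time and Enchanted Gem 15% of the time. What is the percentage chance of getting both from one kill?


For independent events, P(both) = P(A) * P(B)
= 40% * 15%
= 600 / 100 %
= 6.0%

6.0%


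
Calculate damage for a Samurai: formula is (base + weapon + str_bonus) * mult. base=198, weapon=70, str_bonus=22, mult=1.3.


Sum base + weapon + str = 198 + 70 + 22 = 290
Multiply by 1.3:
290 * 1.3 = 377.0

377.0 damage


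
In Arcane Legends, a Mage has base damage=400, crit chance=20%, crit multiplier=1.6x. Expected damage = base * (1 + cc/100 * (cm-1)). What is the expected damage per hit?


E[dmg] = base * (1 + crit_chance * (crit_mult - 1))
cc as decimal = 20/100 = 0.2
cm - 1 = 1.6 - 1 = 0.6
Bonus factor = 0.2 * 0.6 = 0.12
Total multiplier = 1 + 0.12 = 1.12
Expected damage = 400 * 1.12 = 448.00

448.00 damage


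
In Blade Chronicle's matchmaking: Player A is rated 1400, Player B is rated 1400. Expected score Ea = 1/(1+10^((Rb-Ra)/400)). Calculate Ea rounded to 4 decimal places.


Elo expected score: Ea = 1/(1 + 10^((Rb-Ra)/400))
Rb - Ra = 1400 - 1400 = 0
(Rb-Ra)/400 = 0/400 = 0.0
10^0.0 = 1.0
Ea = 1/(1 + 1.0) = 1/2.0 = 0.5000

0.5000


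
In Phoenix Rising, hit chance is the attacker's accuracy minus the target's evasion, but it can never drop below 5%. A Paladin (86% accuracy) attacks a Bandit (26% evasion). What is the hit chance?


accuracy - evasion = 86 - 26 = 60
Apply floor: max(60, 5) = 60
Hit chance = 60%

60%


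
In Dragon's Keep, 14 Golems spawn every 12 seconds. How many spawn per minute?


Spawns per minute = count * (60 / interval)
= 14 * (60 / 12)
= 14 * 5.0
= 70.0

70.0 per minute


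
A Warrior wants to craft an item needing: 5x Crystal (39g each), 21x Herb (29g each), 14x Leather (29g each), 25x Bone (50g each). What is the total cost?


Cost breakdown:
  Crystal: 5 * 39 = 195
  Herb: 21 * 29 = 609
  Leather: 14 * 29 = 406
  Bone: 25 * 50 = 1250
Total = 195 + 609 + 406 + 1250 = 2460

2460 gold


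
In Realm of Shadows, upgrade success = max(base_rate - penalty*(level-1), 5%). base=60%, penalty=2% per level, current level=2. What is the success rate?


raw_rate = 60 - 2 * (2 - 1)
= 60 - 2 * 1
= 60 - 2
= 58
Apply floor: max(58, 5) = 58%

58%


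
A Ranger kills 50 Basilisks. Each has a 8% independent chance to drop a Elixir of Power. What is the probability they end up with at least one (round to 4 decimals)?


P(at least one) = 1 - P(none) = 1 - (1-p)^n
p = 8/100 = 0.08
1 - p = 0.92
(1 - p)^50 = 0.92^50 = 0.015466
P(at least one) = 1 - 0.015466 = 0.9845

0.9845


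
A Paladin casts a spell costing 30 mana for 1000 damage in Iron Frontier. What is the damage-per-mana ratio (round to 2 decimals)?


Efficiency = damage / mana
= 1000 / 30
= 33.33

33.33 dmg/mana


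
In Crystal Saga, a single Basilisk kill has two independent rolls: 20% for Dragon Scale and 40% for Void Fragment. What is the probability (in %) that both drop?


For independent events, P(both) = P(A) * P(B)
= 20% * 40%
= 800 / 100 %
= 8.0%

8.0%


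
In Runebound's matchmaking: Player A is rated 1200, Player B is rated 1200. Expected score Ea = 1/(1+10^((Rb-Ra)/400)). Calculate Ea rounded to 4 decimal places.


Elo expected score: Ea = 1/(1 + 10^((Rb-Ra)/400))
Rb - Ra = 1200 - 1200 = 0
(Rb-Ra)/400 = 0/400 = 0.0
10^0.0 = 1.0
Ea = 1/(1 + 1.0) = 1/2.0 = 0.5000

0.5000


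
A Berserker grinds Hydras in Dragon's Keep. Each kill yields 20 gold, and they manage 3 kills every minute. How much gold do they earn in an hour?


Gold per minute = 20 * 3 = 60
Gold per hour = 60 * 60 = 3600

3600 gold/hour


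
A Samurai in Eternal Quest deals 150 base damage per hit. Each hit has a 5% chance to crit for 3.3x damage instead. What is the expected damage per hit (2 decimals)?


E[dmg] = base * (1 + crit_chance * (crit_mult - 1))
cc as decimal = 5/100 = 0.05
cm - 1 = 3.3 - 1 = 2.3
Bonus factor = 0.05 * 2.3 = 0.115
Total multiplier = 1 + 0.115 = 1.115
Expected damage = 150 * 1.115 = 167.25

167.25 damage


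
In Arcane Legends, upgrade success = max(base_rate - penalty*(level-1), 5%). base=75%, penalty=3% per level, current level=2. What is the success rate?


raw_rate = 75 - 3 * (2 - 1)
= 75 - 3 * 1
= 75 - 3
= 72
Apply floor: max(72, 5) = 72%

72%


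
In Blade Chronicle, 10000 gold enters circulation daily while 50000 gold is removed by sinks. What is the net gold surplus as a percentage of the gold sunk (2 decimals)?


Net gold = 10000 - 50000 = -40000
Inflation rate = net / sunk * 100 = -40000 / 50000 * 100
= -0.8 * 100
= -80.00%

-80.00%


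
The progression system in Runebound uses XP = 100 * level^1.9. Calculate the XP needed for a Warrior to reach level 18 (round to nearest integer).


XP = 100 * level^1.9
Substitute level = 18:
XP = 100 * 18^1.9
= 100 * 242.6709
= 24267

24267 XP


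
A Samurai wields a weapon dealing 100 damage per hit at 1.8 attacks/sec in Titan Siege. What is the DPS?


DPS = damage * attack_speed
= 100 * 1.8
= 180.0

180.0 DPS


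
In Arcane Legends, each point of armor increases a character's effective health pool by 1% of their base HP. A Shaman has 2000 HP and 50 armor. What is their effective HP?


EHP = 2000 * (1 + 50/100)
= 2000 * (1 + 0.5)
= 2000 * 1.5
= 3000.0

3000.0 EHP


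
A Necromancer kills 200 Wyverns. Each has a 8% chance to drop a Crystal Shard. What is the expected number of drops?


Expected drops = kills * (drop_rate / 100)
= 200 * (8 / 100)
= 200 * 0.08
= 16.0

16.0 drops


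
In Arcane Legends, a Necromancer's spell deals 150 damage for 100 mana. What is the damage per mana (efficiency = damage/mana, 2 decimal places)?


Efficiency = damage / mana
= 150 / 100
= 1.50

1.50 dmg/mana


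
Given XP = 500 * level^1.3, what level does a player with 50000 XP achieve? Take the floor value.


XP = 500 * level^1.3, so level = (XP / 500)^(1/1.3)
= (50000 / 500)^(1/1.3)
= 100.0^0.7692
= 34.5511
Floor: level = 34

level 34


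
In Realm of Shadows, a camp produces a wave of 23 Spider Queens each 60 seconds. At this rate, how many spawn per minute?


Spawns per minute = count * (60 / interval)
= 23 * (60 / 60)
= 23 * 1.0
= 23.0

23.0 per minute


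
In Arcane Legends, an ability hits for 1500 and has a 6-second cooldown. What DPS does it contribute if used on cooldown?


DPS = damage / cooldown
= 1500 / 6
= 250.00

250.00 DPS


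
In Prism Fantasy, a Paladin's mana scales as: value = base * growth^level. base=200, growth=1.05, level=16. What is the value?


value = base * growth^level
= 200 * 1.05^16
= 200 * 2.1828746
= 436.57

436.57 mana


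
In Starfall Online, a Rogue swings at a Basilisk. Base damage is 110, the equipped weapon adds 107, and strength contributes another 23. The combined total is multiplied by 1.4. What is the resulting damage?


Sum base + weapon + str = 110 + 107 + 23 = 240
Multiply by 1.4:
240 * 1.4 = 336.0

336.0 damage


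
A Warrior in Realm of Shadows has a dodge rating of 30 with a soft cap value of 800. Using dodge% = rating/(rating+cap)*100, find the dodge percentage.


dodge% = 30 / (30 + 800) * 100
= 30 / 830 * 100
= 0.036145 * 100
= 3.61%

3.61%


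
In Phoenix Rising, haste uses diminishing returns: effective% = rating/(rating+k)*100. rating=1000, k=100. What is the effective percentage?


effective% = rating / (rating + k) * 100
= 1000 / (1000 + 100) * 100
= 1000 / 1100 * 100
= 0.909091 * 100
= 90.91%

90.91%


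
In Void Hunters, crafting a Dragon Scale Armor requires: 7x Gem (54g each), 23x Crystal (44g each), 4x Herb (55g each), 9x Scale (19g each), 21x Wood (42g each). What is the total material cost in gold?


Cost breakdown:
  Gem: 7 * 54 = 378
  Crystal: 23 * 44 = 1012
  Herb: 4 * 55 = 220
  Scale: 9 * 19 = 171
  Wood: 21 * 42 = 882
Total = 378 + 1012 + 220 + 171 + 882 = 2663

2663 gold


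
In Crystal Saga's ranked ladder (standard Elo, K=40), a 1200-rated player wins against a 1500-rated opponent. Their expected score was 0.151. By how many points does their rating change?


Elo update: delta = K * (S - Ea), where S = 1 (wins)
S - Ea = 1 - 0.151 = 0.849
Rating change = 40 * 0.849
= 33.96

33.96 rating points


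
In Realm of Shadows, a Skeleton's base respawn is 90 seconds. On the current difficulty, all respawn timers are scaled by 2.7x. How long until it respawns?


Respawn time = base * multiplier
= 90 * 2.7
= 243.0 seconds

243.0 seconds


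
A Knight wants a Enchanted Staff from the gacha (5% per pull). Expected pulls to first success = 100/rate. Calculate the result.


Expected pulls for a geometric distribution = 1/p = 100 / rate%
= 100 / 5
= 20.0

20.0 pulls


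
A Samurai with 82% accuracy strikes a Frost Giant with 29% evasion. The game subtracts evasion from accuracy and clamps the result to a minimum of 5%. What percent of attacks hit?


accuracy - evasion = 82 - 29 = 53
Apply floor: max(53, 5) = 53
Hit chance = 53%

53%


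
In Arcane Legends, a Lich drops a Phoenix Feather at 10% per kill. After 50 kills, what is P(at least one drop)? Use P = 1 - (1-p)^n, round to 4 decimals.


P(at least one) = 1 - P(none) = 1 - (1-p)^n
p = 10/100 = 0.1
1 - p = 0.9
(1 - p)^50 = 0.9^50 = 0.005154
P(at least one) = 1 - 0.005154 = 0.9948

0.9948


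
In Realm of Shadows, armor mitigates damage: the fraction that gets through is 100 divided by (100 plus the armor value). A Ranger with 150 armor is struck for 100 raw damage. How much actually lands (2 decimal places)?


actual = 100 * 100 / (100 + 150)
= 100 * 100 / 250
= 10000 / 250
= 40.00

40.00 damage


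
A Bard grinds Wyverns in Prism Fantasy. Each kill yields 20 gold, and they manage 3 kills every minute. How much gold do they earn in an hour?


Gold per minute = 20 * 3 = 60
Gold per hour = 60 * 60 = 3600

3600 gold/hour


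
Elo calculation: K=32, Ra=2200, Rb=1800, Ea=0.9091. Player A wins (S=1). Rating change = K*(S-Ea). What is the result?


Elo update: delta = K * (S - Ea), where S = 1 (wins)
S - Ea = 1 - 0.9091 = 0.0909
Rating change = 32 * 0.0909
= 2.91

2.91 rating points


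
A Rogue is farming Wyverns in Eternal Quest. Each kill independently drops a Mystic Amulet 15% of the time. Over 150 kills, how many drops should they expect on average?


Expected drops = kills * (drop_rate / 100)
= 150 * (15 / 100)
= 150 * 0.15
= 22.5

22.5 drops


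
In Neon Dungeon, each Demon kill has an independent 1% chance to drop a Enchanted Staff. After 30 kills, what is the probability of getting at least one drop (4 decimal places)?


P(at least one) = 1 - P(none) = 1 - (1-p)^n
p = 1/100 = 0.01
1 - p = 0.99
(1 - p)^30 = 0.99^30 = 0.739700
P(at least one) = 1 - 0.739700 = 0.2603

0.2603


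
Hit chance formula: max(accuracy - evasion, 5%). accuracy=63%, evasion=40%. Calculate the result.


accuracy - evasion = 63 - 40 = 23
Apply floor: max(23, 5) = 23
Hit chance = 23%

23%


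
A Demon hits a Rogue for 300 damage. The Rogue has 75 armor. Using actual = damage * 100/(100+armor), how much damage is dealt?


actual = 300 * 100 / (100 + 75)
= 300 * 100 / 175
= 30000 / 175
= 171.43

171.43 damage


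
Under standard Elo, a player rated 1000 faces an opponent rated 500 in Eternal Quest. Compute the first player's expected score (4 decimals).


Elo expected score: Ea = 1/(1 + 10^((Rb-Ra)/400))
Rb - Ra = 500 - 1000 = -500
(Rb-Ra)/400 = -500/400 = -1.25
10^-1.25 = 0.056234
Ea = 1/(1 + 0.056234) = 1/1.056234 = 0.9468

0.9468


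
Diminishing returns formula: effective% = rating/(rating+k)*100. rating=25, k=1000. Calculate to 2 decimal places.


effective% = rating / (rating + k) * 100
= 25 / (25 + 1000) * 100
= 25 / 1025 * 100
= 0.02439 * 100
= 2.44%

2.44%


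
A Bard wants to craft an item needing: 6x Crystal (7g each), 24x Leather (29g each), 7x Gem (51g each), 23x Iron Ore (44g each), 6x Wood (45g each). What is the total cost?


Cost breakdown:
  Crystal: 6 * 7 = 42
  Leather: 24 * 29 = 696
  Gem: 7 * 51 = 357
  Iron Ore: 23 * 44 = 1012
  Wood: 6 * 45 = 270
Total = 42 + 696 + 357 + 1012 + 270 = 2377

2377 gold


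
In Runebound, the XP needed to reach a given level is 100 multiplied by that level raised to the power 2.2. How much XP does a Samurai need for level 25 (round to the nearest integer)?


XP = 100 * level^2.2
Substitute level = 25:
XP = 100 * 25^2.2
= 100 * 1189.7837
= 118978

118978 XP


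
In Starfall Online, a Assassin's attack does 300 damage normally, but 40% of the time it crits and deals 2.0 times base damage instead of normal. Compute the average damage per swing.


E[dmg] = base * (1 + crit_chance * (crit_mult - 1))
cc as decimal = 40/100 = 0.4
cm - 1 = 2.0 - 1 = 1.0
Bonus factor = 0.4 * 1.0 = 0.4
Total multiplier = 1 + 0.4 = 1.4
Expected damage = 300 * 1.4 = 420.00

420.00 damage


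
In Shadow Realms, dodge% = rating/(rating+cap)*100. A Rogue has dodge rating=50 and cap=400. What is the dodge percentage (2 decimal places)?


dodge% = 50 / (50 + 400) * 100
= 50 / 450 * 100
= 0.111111 * 100
= 11.11%

11.11%


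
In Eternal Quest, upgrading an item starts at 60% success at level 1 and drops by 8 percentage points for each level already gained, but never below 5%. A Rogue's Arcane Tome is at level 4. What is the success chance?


raw_rate = 60 - 8 * (4 - 1)
= 60 - 8 * 3
= 60 - 24
= 36
Apply floor: max(36, 5) = 36%

36%


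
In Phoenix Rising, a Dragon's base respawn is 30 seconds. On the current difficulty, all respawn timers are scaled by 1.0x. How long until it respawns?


Respawn time = base * multiplier
= 30 * 1.0
= 30.0 seconds

30.0 seconds


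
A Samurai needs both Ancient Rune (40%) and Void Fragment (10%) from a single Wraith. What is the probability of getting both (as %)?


For independent events, P(both) = P(A) * P(B)
= 40% * 10%
= 400 / 100 %
= 4.0%

4.0%


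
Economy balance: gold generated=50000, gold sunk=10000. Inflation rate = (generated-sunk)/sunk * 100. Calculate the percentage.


Net gold = 50000 - 10000 = 40000
Inflation rate = net / sunk * 100 = 40000 / 10000 * 100
= 4.0 * 100
= 400.00%

400.00%


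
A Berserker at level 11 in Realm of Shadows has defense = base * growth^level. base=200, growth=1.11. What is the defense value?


value = base * growth^level
= 200 * 1.11^11
= 200 * 3.151757
= 630.35

630.35 defense


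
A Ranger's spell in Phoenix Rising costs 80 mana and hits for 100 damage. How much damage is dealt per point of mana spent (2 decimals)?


Efficiency = damage / mana
= 100 / 80
= 1.25

1.25 dmg/mana


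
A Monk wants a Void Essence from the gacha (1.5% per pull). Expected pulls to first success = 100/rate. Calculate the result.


Expected pulls for a geometric distribution = 1/p = 100 / rate%
= 100 / 1.5
= 66.67

66.67 pulls


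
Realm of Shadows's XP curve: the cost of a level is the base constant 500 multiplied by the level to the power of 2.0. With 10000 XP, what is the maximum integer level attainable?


XP = 500 * level^2.0, so level = (XP / 500)^(1/2.0)
= (10000 / 500)^(1/2.0)
= 20.0^0.5
= 4.4721
Floor: level = 4

level 4


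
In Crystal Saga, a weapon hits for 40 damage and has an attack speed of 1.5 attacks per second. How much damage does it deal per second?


DPS = damage * attack_speed
= 40 * 1.5
= 60.0

60.0 DPS


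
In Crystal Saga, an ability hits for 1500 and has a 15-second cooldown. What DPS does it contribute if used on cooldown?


DPS = damage / cooldown
= 1500 / 15
= 100.00

100.00 DPS


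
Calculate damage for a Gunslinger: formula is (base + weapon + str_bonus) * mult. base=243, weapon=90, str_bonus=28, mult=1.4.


Sum base + weapon + str = 243 + 90 + 28 = 361
Multiply by 1.4:
361 * 1.4 = 505.4

505.4 damage


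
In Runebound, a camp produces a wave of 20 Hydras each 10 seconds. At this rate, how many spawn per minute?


Spawns per minute = count * (60 / interval)
= 20 * (60 / 10)
= 20 * 6.0
= 120.0

120.0 per minute


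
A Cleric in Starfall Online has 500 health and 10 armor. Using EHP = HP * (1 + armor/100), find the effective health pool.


EHP = 500 * (1 + 10/100)
= 500 * (1 + 0.1)
= 500 * 1.1
= 550.0

550.0 EHP


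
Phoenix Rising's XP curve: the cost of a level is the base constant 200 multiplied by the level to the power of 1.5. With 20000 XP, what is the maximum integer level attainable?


XP = 200 * level^1.5, so level = (XP / 200)^(1/1.5)
= (20000 / 200)^(1/1.5)
= 100.0^0.6667
= 21.5443
Floor: level = 21

level 21


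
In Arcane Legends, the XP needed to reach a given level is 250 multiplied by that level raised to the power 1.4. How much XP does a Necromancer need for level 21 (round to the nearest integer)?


XP = 250 * level^1.4
Substitute level = 21:
XP = 250 * 21^1.4
= 250 * 70.9753
= 17744

17744 XP


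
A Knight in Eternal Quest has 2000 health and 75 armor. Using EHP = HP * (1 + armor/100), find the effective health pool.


EHP = 2000 * (1 + 75/100)
= 2000 * (1 + 0.75)
= 2000 * 1.75
= 3500.0

3500.0 EHP


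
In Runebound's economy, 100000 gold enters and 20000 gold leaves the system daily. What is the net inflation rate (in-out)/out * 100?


Net gold = 100000 - 20000 = 80000
Inflation rate = net / sunk * 100 = 80000 / 20000 * 100
= 4.0 * 100
= 400.00%

400.00%


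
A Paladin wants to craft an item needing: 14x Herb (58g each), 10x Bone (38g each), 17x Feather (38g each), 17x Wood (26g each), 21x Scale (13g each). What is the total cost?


Cost breakdown:
  Herb: 14 * 58 = 812
  Bone: 10 * 38 = 380
  Feather: 17 * 38 = 646
  Wood: 17 * 26 = 442
  Scale: 21 * 13 = 273
Total = 812 + 380 + 646 + 442 + 273 = 2553

2553 gold


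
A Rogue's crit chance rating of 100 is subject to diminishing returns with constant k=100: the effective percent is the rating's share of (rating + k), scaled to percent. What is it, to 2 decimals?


effective% = rating / (rating + k) * 100
= 100 / (100 + 100) * 100
= 100 / 200 * 100
= 0.5 * 100
= 50.00%

50.00%


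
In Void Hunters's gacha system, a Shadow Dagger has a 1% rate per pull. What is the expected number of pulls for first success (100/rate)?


Expected pulls for a geometric distribution = 1/p = 100 / rate%
= 100 / 1
= 100.0

100.0 pulls


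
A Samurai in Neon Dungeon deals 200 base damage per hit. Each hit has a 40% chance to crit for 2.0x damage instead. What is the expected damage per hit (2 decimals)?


E[dmg] = base * (1 + crit_chance * (crit_mult - 1))
cc as decimal = 40/100 = 0.4
cm - 1 = 2.0 - 1 = 1.0
Bonus factor = 0.4 * 1.0 = 0.4
Total multiplier = 1 + 0.4 = 1.4
Expected damage = 200 * 1.4 = 280.00

280.00 damage


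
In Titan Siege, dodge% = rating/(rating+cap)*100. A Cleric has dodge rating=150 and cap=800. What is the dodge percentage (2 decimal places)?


dodge% = 150 / (150 + 800) * 100
= 150 / 950 * 100
= 0.157895 * 100
= 15.79%

15.79%


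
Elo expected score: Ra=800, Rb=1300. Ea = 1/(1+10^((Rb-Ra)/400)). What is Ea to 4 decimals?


Elo expected score: Ea = 1/(1 + 10^((Rb-Ra)/400))
Rb - Ra = 1300 - 800 = 500
(Rb-Ra)/400 = 500/400 = 1.25
10^1.25 = 17.782794
Ea = 1/(1 + 17.782794) = 1/18.782794 = 0.0532

0.0532


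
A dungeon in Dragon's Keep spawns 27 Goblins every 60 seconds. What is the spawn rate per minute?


Spawns per minute = count * (60 / interval)
= 27 * (60 / 60)
= 27 * 1.0
= 27.0

27.0 per minute


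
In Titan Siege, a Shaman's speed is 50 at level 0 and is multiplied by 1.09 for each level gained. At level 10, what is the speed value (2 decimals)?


value = base * growth^level
= 50 * 1.09^10
= 50 * 2.367364
= 118.37

118.37 speed


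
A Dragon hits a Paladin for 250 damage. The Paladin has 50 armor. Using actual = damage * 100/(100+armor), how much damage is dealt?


actual = 250 * 100 / (100 + 50)
= 250 * 100 / 150
= 25000 / 150
= 166.67

166.67 damage


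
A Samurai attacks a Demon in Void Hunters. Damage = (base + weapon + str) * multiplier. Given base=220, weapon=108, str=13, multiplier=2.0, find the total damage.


Sum base + weapon + str = 220 + 108 + 13 = 341
Multiply by 2.0:
341 * 2.0 = 682.0

682.0 damage


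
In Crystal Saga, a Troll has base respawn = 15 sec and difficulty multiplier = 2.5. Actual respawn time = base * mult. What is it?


Respawn time = base * multiplier
= 15 * 2.5
= 37.5 seconds

37.5 seconds


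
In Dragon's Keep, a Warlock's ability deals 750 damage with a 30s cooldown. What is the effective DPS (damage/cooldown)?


DPS = damage / cooldown
= 750 / 30
= 25.00

25.00 DPS


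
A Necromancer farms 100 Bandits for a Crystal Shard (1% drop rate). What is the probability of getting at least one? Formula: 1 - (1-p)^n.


P(at least one) = 1 - P(none) = 1 - (1-p)^n
p = 1/100 = 0.01
1 - p = 0.99
(1 - p)^100 = 0.99^100 = 0.366032
P(at least one) = 1 - 0.366032 = 0.6340

0.6340


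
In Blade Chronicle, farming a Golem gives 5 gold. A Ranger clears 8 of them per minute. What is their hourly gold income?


Gold per minute = 5 * 8 = 40
Gold per hour = 40 * 60 = 2400

2400 gold/hour


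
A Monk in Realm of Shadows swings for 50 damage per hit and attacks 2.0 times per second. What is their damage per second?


DPS = damage * attack_speed
= 50 * 2.0
= 100.0

100.0 DPS


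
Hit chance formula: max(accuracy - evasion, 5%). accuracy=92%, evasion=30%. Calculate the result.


accuracy - evasion = 92 - 30 = 62
Apply floor: max(62, 5) = 62
Hit chance = 62%

62%


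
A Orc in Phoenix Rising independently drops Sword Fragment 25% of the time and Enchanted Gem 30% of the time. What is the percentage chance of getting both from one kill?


For independent events, P(both) = P(A) * P(B)
= 25% * 30%
= 750 / 100 %
= 7.5%

7.5%


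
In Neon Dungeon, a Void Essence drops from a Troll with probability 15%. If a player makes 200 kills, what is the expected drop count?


Expected drops = kills * (drop_rate / 100)
= 200 * (15 / 100)
= 200 * 0.15
= 30.0

30.0 drops


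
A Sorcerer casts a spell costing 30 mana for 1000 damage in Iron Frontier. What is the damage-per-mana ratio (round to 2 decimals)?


Efficiency = damage / mana
= 1000 / 30
= 33.33

33.33 dmg/mana


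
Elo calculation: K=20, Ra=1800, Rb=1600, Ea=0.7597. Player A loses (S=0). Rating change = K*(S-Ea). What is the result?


Elo update: delta = K * (S - Ea), where S = 0 (loses)
S - Ea = 0 - 0.7597 = -0.7597
Rating change = 20 * -0.7597
= -15.19

-15.19 rating points


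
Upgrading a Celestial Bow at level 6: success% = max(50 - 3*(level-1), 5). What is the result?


raw_rate = 50 - 3 * (6 - 1)
= 50 - 3 * 5
= 50 - 15
= 35
Apply floor: max(35, 5) = 35%

35%


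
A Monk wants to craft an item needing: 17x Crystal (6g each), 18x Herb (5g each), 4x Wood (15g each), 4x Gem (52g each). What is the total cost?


Cost breakdown:
  Crystal: 17 * 6 = 102
  Herb: 18 * 5 = 90
  Wood: 4 * 15 = 60
  Gem: 4 * 52 = 208
Total = 102 + 90 + 60 + 208 = 460

460 gold


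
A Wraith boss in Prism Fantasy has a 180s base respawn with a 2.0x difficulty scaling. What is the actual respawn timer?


Respawn time = base * multiplier
= 180 * 2.0
= 360.0 seconds

360.0 seconds


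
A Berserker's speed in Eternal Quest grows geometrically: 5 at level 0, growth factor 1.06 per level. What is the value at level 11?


value = base * growth^level
= 5 * 1.06^11
= 5 * 1.898299
= 9.49

9.49 speed


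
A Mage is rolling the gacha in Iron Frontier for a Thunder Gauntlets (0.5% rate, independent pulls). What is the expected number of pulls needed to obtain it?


Expected pulls for a geometric distribution = 1/p = 100 / rate%
= 100 / 0.5
= 200.0

200.0 pulls


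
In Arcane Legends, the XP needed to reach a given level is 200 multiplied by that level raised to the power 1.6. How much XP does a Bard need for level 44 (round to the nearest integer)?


XP = 200 * level^1.6
Substitute level = 44:
XP = 200 * 44^1.6
= 200 * 426.1125
= 85223

85223 XP


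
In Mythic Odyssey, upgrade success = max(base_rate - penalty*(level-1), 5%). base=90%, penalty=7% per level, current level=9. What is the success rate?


raw_rate = 90 - 7 * (9 - 1)
= 90 - 7 * 8
= 90 - 56
= 34
Apply floor: max(34, 5) = 34%

34%


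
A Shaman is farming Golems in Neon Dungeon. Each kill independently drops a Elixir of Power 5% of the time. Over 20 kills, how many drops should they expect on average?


Expected drops = kills * (drop_rate / 100)
= 20 * (5 / 100)
= 20 * 0.05
= 1.0

1.0 drops


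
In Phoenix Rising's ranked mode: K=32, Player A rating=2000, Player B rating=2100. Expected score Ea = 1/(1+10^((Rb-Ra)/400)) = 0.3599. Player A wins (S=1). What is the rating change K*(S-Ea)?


Elo update: delta = K * (S - Ea), where S = 1 (wins)
S - Ea = 1 - 0.3599 = 0.6401
Rating change = 32 * 0.6401
= 20.48

20.48 rating points


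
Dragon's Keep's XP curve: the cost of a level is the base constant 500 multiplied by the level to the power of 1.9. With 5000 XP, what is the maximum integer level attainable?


XP = 500 * level^1.9, so level = (XP / 500)^(1/1.9)
= (5000 / 500)^(1/1.9)
= 10.0^0.5263
= 3.3598
Floor: level = 3

level 3


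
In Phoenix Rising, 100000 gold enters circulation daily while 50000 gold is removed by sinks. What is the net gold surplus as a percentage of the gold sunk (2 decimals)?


Net gold = 100000 - 50000 = 50000
Inflation rate = net / sunk * 100 = 50000 / 50000 * 100
= 1.0 * 100
= 100.00%

100.00%


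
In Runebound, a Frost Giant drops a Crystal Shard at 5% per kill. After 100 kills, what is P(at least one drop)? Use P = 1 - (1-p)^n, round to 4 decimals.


P(at least one) = 1 - P(none) = 1 - (1-p)^n
p = 5/100 = 0.05
1 - p = 0.95
(1 - p)^100 = 0.95^100 = 0.005921
P(at least one) = 1 - 0.005921 = 0.9941

0.9941


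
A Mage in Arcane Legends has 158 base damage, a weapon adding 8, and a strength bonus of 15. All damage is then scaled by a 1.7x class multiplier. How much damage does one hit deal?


Sum base + weapon + str = 158 + 8 + 15 = 181
Multiply by 1.7:
181 * 1.7 = 307.7

307.7 damage


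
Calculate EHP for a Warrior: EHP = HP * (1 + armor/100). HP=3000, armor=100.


EHP = 3000 * (1 + 100/100)
= 3000 * (1 + 1.0)
= 3000 * 2.0
= 6000.0

6000.0 EHP


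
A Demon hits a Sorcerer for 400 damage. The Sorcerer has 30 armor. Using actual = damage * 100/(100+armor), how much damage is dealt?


actual = 400 * 100 / (100 + 30)
= 400 * 100 / 130
= 40000 / 130
= 307.69

307.69 damage


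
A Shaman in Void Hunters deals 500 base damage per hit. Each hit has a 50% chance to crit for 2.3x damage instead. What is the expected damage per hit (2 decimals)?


E[dmg] = base * (1 + crit_chance * (crit_mult - 1))
cc as decimal = 50/100 = 0.5
cm - 1 = 2.3 - 1 = 1.3
Bonus factor = 0.5 * 1.3 = 0.65
Total multiplier = 1 + 0.65 = 1.65
Expected damage = 500 * 1.65 = 825.00

825.00 damage


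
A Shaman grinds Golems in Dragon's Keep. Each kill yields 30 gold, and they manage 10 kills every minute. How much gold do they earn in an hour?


Gold per minute = 30 * 10 = 300
Gold per hour = 300 * 60 = 18000

18000 gold/hour


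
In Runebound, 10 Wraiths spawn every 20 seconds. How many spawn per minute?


Spawns per minute = count * (60 / interval)
= 10 * (60 / 20)
= 10 * 3.0
= 30.0

30.0 per minute


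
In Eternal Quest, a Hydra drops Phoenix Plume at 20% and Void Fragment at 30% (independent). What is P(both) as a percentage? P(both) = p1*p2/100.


For independent events, P(both) = P(A) * P(B)
= 20% * 30%
= 600 / 100 %
= 6.0%

6.0%


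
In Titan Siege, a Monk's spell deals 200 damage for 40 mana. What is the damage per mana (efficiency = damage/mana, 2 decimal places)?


Efficiency = damage / mana
= 200 / 40
= 5.00

5.00 dmg/mana


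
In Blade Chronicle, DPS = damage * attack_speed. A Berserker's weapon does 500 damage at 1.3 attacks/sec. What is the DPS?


DPS = damage * attack_speed
= 500 * 1.3
= 650.0

650.0 DPS


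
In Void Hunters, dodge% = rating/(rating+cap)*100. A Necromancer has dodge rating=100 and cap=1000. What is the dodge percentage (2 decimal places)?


dodge% = 100 / (100 + 1000) * 100
= 100 / 1100 * 100
= 0.090909 * 100
= 9.09%

9.09%


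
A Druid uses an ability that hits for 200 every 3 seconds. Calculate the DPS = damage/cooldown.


DPS = damage / cooldown
= 200 / 3
= 66.67

66.67 DPS


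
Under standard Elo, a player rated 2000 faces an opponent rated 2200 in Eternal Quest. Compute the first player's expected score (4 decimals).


Elo expected score: Ea = 1/(1 + 10^((Rb-Ra)/400))
Rb - Ra = 2200 - 2000 = 200
(Rb-Ra)/400 = 200/400 = 0.5
10^0.5 = 3.162278
Ea = 1/(1 + 3.162278) = 1/4.162278 = 0.2403

0.2403


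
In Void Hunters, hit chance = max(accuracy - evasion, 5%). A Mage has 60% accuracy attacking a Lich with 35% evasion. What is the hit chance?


accuracy - evasion = 60 - 35 = 25
Apply floor: max(25, 5) = 25
Hit chance = 25%

25%


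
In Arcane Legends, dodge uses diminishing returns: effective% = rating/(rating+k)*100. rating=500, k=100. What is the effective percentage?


effective% = rating / (rating + k) * 100
= 500 / (500 + 100) * 100
= 500 / 600 * 100
= 0.833333 * 100
= 83.33%

83.33%


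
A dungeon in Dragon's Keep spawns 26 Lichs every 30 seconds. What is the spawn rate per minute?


Spawns per minute = count * (60 / interval)
= 26 * (60 / 30)
= 26 * 2.0
= 52.0

52.0 per minute


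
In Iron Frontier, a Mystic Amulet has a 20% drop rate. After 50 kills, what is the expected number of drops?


Expected drops = kills * (drop_rate / 100)
= 50 * (20 / 100)
= 50 * 0.2
= 10.0

10.0 drops


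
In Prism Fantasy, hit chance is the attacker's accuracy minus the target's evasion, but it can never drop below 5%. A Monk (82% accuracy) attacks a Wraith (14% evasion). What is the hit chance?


accuracy - evasion = 82 - 14 = 68
Apply floor: max(68, 5) = 68
Hit chance = 68%

68%


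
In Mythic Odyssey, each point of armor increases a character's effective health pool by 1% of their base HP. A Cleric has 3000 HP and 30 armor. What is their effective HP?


EHP = 3000 * (1 + 30/100)
= 3000 * (1 + 0.3)
= 3000 * 1.3
= 3900.0

3900.0 EHP


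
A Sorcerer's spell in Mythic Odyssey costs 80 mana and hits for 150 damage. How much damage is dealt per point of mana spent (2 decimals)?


Efficiency = damage / mana
= 150 / 80
= 1.88

1.88 dmg/mana


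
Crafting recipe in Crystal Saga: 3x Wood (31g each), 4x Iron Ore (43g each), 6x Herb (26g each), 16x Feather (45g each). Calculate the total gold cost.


Cost breakdown:
  Wood: 3 * 31 = 93
  Iron Ore: 4 * 43 = 172
  Herb: 6 * 26 = 156
  Feather: 16 * 45 = 720
Total = 93 + 172 + 156 + 720 = 1141

1141 gold


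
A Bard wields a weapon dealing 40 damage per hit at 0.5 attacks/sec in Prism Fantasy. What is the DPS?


DPS = damage * attack_speed
= 40 * 0.5
= 20.0

20.0 DPS


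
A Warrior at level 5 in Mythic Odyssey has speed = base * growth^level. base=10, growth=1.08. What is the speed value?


value = base * growth^level
= 10 * 1.08^5
= 10 * 1.469328
= 14.69

14.69 speed


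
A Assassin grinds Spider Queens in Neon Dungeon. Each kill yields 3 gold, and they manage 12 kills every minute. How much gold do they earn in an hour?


Gold per minute = 3 * 12 = 36
Gold per hour = 36 * 60 = 2160

2160 gold/hour


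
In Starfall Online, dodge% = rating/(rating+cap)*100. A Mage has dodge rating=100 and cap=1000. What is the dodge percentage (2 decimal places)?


dodge% = 100 / (100 + 1000) * 100
= 100 / 1100 * 100
= 0.090909 * 100
= 9.09%

9.09%


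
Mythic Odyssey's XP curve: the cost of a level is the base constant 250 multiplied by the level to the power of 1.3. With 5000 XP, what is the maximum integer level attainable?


XP = 250 * level^1.3, so level = (XP / 250)^(1/1.3)
= (5000 / 250)^(1/1.3)
= 20.0^0.7692
= 10.0183
Floor: level = 10

level 10


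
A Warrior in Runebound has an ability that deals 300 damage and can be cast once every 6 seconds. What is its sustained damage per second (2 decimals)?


DPS = damage / cooldown
= 300 / 6
= 50.00

50.00 DPS


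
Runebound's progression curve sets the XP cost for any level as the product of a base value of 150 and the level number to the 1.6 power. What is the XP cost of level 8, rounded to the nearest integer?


XP = 150 * level^1.6
Substitute level = 8:
XP = 150 * 8^1.6
= 150 * 27.8576
= 4179

4179 XP
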